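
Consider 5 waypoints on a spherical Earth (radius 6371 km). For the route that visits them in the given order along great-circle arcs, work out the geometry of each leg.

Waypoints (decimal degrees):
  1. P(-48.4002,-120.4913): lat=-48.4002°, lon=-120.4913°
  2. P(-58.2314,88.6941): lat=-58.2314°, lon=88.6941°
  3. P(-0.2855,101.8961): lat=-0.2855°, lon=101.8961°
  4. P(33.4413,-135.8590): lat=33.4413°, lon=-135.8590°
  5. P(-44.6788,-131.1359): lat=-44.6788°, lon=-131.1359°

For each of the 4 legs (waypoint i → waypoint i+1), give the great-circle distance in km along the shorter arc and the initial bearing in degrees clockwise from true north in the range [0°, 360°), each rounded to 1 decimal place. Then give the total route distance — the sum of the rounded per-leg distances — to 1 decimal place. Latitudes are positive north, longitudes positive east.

Leg 1: dist=7860.9 km, bearing=195.8°
Leg 2: dist=6547.4 km, bearing=15.5°
Leg 3: dist=12966.7 km, bearing=52.1°
Leg 4: dist=8699.7 km, bearing=176.6°
Total: 36074.7 km

Leg 1: φ1=-0.8447428, φ2=-1.0163297, Δφ=-0.1715868, Δλ=3.6509740 rad; a=sin²(Δφ/2)+cosφ1·cosφ2·sin²(Δλ/2)=0.3347033044; c=2·atan2(√a, √(1-a))=1.233864077; dist=6371·c=7860.948 ≈ 7860.9 km; running total=7860.9 km
Leg 1 bearing: y=sinΔλ·cosφ2=-0.25673609, x=cosφ1·sinφ2-sinφ1·cosφ2·cosΔλ=-0.90818203; θ=atan2(y, x)=-164.2148° <0 so +360° → 195.7852° ≈ 195.8°
Leg 2: φ1=-1.0163297, φ2=-0.0049829, Δφ=1.0113467, Δλ=0.2304184 rad; a=sin²(Δφ/2)+cosφ1·cosφ2·sin²(Δλ/2)=0.2415973459; c=2·atan2(√a, √(1-a))=1.027681265; dist=6371·c=6547.357 ≈ 6547.4 km; running total=14408.3 km
Leg 2 bearing: y=sinΔλ·cosφ2=0.22838202, x=cosφ1·sinφ2-sinφ1·cosφ2·cosΔλ=0.82507813; θ=atan2(y, x)=15.4721° ≈ 15.5°
Leg 3: φ1=-0.0049829, φ2=0.5836608, Δφ=0.5886437, Δλ=-4.1496093 rad; a=sin²(Δφ/2)+cosφ1·cosφ2·sin²(Δλ/2)=0.7239763623; c=2·atan2(√a, √(1-a))=2.035270478; dist=6371·c=12966.708 ≈ 12966.7 km; running total=27375.0 km
Leg 3 bearing: y=sinΔλ·cosφ2=0.70575793, x=cosφ1·sinφ2-sinφ1·cosφ2·cosΔλ=0.54885709; θ=atan2(y, x)=52.1283° ≈ 52.1°
Leg 4: φ1=0.5836608, φ2=-0.7797922, Δφ=-1.3634530, Δλ=0.0824336 rad; a=sin²(Δφ/2)+cosφ1·cosφ2·sin²(Δλ/2)=0.3980769680; c=2·atan2(√a, √(1-a))=1.365511449; dist=6371·c=8699.673 ≈ 8699.7 km; running total=36074.7 km
Leg 4 bearing: y=sinΔλ·cosφ2=0.05854888, x=cosφ1·sinφ2-sinφ1·cosφ2·cosΔλ=-0.97725064; θ=atan2(y, x)=176.5714° ≈ 176.6°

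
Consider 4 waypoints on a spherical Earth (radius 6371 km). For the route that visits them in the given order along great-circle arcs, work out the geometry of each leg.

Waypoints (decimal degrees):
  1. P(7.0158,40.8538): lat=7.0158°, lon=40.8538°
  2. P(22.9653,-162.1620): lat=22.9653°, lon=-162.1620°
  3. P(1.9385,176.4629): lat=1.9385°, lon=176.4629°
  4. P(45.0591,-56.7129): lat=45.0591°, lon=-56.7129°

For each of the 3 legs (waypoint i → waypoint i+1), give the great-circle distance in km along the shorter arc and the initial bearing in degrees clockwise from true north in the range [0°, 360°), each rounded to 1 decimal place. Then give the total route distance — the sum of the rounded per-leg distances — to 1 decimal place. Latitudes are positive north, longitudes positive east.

Leg 1: φ1=0.1224488, φ2=0.4008201, Δφ=0.2783713, Δλ=-3.5432941 rad; a=sin²(Δφ/2)+cosφ1·cosφ2·sin²(Δλ/2)=0.8967226845; c=2·atan2(√a, √(1-a))=2.487245373; dist=6371·c=15846.240 ≈ 15846.2 km; running total=15846.2 km
Leg 1 bearing: y=sinΔλ·cosφ2=0.35999600, x=cosφ1·sinφ2-sinφ1·cosφ2·cosΔλ=0.49076198; θ=atan2(y, x)=36.2617° ≈ 36.3°
Leg 2: φ1=0.4008201, φ2=0.0338332, Δφ=-0.3669869, Δλ=5.9101194 rad; a=sin²(Δφ/2)+cosφ1·cosφ2·sin²(Δλ/2)=0.0649424470; c=2·atan2(√a, √(1-a))=0.515360502; dist=6371·c=3283.362 ≈ 3283.4 km; running total=19129.6 km
Leg 2 bearing: y=sinΔλ·cosφ2=-0.36426354, x=cosφ1·sinφ2-sinφ1·cosφ2·cosΔλ=-0.33198159; θ=atan2(y, x)=-132.3453° <0 so +360° → 227.6547° ≈ 227.7°
Leg 3: φ1=0.0338332, φ2=0.7864297, Δφ=0.7525964, Δλ=-4.0696854 rad; a=sin²(Δφ/2)+cosφ1·cosφ2·sin²(Δλ/2)=0.6995946474; c=2·atan2(√a, √(1-a))=1.981428792; dist=6371·c=12623.683 ≈ 12623.7 km; running total=31753.3 km
Leg 3 bearing: y=sinΔλ·cosφ2=0.56543948, x=cosφ1·sinφ2-sinφ1·cosφ2·cosΔλ=0.72175211; θ=atan2(y, x)=38.0761° ≈ 38.1°

Leg 1: dist=15846.2 km, bearing=36.3°
Leg 2: dist=3283.4 km, bearing=227.7°
Leg 3: dist=12623.7 km, bearing=38.1°
Total: 31753.3 km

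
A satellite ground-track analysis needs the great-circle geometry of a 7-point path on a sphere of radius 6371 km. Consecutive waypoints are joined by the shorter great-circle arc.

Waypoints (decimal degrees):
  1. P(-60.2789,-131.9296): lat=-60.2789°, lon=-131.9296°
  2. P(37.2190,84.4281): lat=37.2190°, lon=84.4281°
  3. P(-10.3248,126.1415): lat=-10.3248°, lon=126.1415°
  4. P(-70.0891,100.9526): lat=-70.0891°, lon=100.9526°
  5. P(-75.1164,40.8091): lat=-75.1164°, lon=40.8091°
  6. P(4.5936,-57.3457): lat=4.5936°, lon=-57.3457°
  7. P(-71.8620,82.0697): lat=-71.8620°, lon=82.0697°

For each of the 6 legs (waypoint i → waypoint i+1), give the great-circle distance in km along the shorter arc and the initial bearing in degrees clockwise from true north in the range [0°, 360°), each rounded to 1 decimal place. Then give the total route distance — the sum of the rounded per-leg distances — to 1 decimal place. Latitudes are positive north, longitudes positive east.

Leg 1: φ1=-1.0520653, φ2=0.6495941, Δφ=1.7016594, Δλ=3.7761542 rad; a=sin²(Δφ/2)+cosφ1·cosφ2·sin²(Δλ/2)=0.9216201120; c=2·atan2(√a, √(1-a))=2.574079261; dist=6371·c=16399.459 ≈ 16399.5 km; running total=16399.5 km
Leg 1 bearing: y=sinΔλ·cosφ2=-0.47208356, x=cosφ1·sinφ2-sinφ1·cosφ2·cosΔλ=-0.25706621; θ=atan2(y, x)=-118.5699° <0 so +360° → 241.4301° ≈ 241.4°
Leg 2: φ1=0.6495941, φ2=-0.1802018, Δφ=-0.8297958, Δλ=0.7280362 rad; a=sin²(Δφ/2)+cosφ1·cosφ2·sin²(Δλ/2)=0.2617939938; c=2·atan2(√a, √(1-a))=1.074227013; dist=6371·c=6843.900 ≈ 6843.9 km; running total=23243.4 km
Leg 2 bearing: y=sinΔλ·cosφ2=0.65463042, x=cosφ1·sinφ2-sinφ1·cosφ2·cosΔλ=-0.58693322; θ=atan2(y, x)=131.8790° ≈ 131.9°
Leg 3: φ1=-0.1802018, φ2=-1.2232856, Δφ=-1.0430838, Δλ=-0.4396292 rad; a=sin²(Δφ/2)+cosφ1·cosφ2·sin²(Δλ/2)=0.2641505629; c=2·atan2(√a, √(1-a))=1.079579853; dist=6371·c=6878.003 ≈ 6878.0 km; running total=30121.4 km
Leg 3 bearing: y=sinΔλ·cosφ2=-0.14494302, x=cosφ1·sinφ2-sinφ1·cosφ2·cosΔλ=-0.86976531; θ=atan2(y, x)=-170.5388° <0 so +360° → 189.4612° ≈ 189.5°
Leg 4: φ1=-1.2232856, φ2=-1.3110285, Δφ=-0.0877429, Δλ=-1.0497021 rad; a=sin²(Δφ/2)+cosφ1·cosφ2·sin²(Δλ/2)=0.0238870394; c=2·atan2(√a, √(1-a))=0.310352685; dist=6371·c=1977.257 ≈ 1977.3 km; running total=32098.7 km
Leg 4 bearing: y=sinΔλ·cosφ2=-0.22276493, x=cosφ1·sinφ2-sinφ1·cosφ2·cosΔλ=-0.20890568; θ=atan2(y, x)=-133.1611° <0 so +360° → 226.8389° ≈ 226.8°
Leg 5: φ1=-1.3110285, φ2=0.0801734, Δφ=1.3912019, Δλ=-1.7131244 rad; a=sin²(Δφ/2)+cosφ1·cosφ2·sin²(Δλ/2)=0.5568590664; c=2·atan2(√a, √(1-a))=1.684760994; dist=6371·c=10733.612 ≈ 10733.6 km; running total=42832.3 km
Leg 5 bearing: y=sinΔλ·cosφ2=-0.98670875, x=cosφ1·sinφ2-sinφ1·cosφ2·cosΔλ=-0.11607767; θ=atan2(y, x)=-96.7095° <0 so +360° → 263.2905° ≈ 263.3°
Leg 6: φ1=0.0801734, φ2=-1.2542285, Δφ=-1.3344020, Δλ=2.4332578 rad; a=sin²(Δφ/2)+cosφ1·cosφ2·sin²(Δλ/2)=0.6558846525; c=2·atan2(√a, √(1-a))=1.887850909; dist=6371·c=12027.498 ≈ 12027.5 km; running total=54859.8 km
Leg 6 bearing: y=sinΔλ·cosφ2=0.20252688, x=cosφ1·sinφ2-sinφ1·cosφ2·cosΔλ=-0.92832255; θ=atan2(y, x)=167.6929° ≈ 167.7°

Leg 1: dist=16399.5 km, bearing=241.4°
Leg 2: dist=6843.9 km, bearing=131.9°
Leg 3: dist=6878.0 km, bearing=189.5°
Leg 4: dist=1977.3 km, bearing=226.8°
Leg 5: dist=10733.6 km, bearing=263.3°
Leg 6: dist=12027.5 km, bearing=167.7°
Total: 54859.8 km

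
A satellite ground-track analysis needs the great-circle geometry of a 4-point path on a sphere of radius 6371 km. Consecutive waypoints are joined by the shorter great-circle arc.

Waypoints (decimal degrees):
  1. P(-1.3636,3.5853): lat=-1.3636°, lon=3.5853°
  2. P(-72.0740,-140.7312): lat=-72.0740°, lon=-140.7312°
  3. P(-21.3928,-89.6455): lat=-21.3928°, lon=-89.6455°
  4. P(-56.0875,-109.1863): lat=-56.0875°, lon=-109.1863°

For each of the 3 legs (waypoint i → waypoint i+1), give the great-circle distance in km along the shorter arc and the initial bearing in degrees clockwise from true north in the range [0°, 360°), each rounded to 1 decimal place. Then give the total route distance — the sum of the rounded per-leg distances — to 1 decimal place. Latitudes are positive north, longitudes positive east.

Leg 1: φ1=-0.0237993, φ2=-1.2579286, Δφ=-1.2341293, Δλ=-2.5187981 rad; a=sin²(Δφ/2)+cosφ1·cosφ2·sin²(Δλ/2)=0.6136444892; c=2·atan2(√a, √(1-a))=1.800089218; dist=6371·c=11468.368 ≈ 11468.4 km; running total=11468.4 km
Leg 1 bearing: y=sinΔλ·cosφ2=-0.17953523, x=cosφ1·sinφ2-sinφ1·cosφ2·cosΔλ=-0.95713469; θ=atan2(y, x)=-169.3762° <0 so +360° → 190.6238° ≈ 190.6°
Leg 2: φ1=-1.2579286, φ2=-0.3733748, Δφ=0.8845538, Δλ=0.8916137 rad; a=sin²(Δφ/2)+cosφ1·cosφ2·sin²(Δλ/2)=0.2364643949; c=2·atan2(√a, √(1-a))=1.015645820; dist=6371·c=6470.680 ≈ 6470.7 km; running total=17939.1 km
Leg 2 bearing: y=sinΔλ·cosφ2=0.72447754, x=cosφ1·sinφ2-sinφ1·cosφ2·cosΔλ=0.44421643; θ=atan2(y, x)=58.4853° ≈ 58.5°
Leg 3: φ1=-0.3733748, φ2=-0.9789115, Δφ=-0.6055367, Δλ=-0.3410513 rad; a=sin²(Δφ/2)+cosφ1·cosφ2·sin²(Δλ/2)=0.1038619257; c=2·atan2(√a, √(1-a))=0.656265916; dist=6371·c=4181.070 ≈ 4181.1 km; running total=22120.2 km
Leg 3 bearing: y=sinΔλ·cosφ2=-0.18661405, x=cosφ1·sinφ2-sinφ1·cosφ2·cosΔλ=-0.58092487; θ=atan2(y, x)=-162.1911° <0 so +360° → 197.8089° ≈ 197.8°

Leg 1: dist=11468.4 km, bearing=190.6°
Leg 2: dist=6470.7 km, bearing=58.5°
Leg 3: dist=4181.1 km, bearing=197.8°
Total: 22120.2 km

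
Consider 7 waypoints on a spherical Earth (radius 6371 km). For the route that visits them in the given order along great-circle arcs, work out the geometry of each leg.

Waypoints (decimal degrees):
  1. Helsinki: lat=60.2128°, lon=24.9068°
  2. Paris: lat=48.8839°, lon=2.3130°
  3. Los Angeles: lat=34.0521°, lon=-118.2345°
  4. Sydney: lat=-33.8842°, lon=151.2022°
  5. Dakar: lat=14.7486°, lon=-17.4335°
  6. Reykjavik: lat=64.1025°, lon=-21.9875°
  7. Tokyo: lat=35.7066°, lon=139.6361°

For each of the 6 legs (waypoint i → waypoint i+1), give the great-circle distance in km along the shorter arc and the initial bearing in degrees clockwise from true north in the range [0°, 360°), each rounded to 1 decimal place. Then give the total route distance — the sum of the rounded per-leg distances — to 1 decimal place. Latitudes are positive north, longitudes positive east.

Leg 1: φ1=1.0509116, φ2=0.8531850, Δφ=-0.1977266, Δλ=-0.3943362 rad; a=sin²(Δφ/2)+cosφ1·cosφ2·sin²(Δλ/2)=0.0222780531; c=2·atan2(√a, √(1-a))=0.299636344; dist=6371·c=1908.983 ≈ 1909.0 km; running total=1909.0 km
Leg 1 bearing: y=sinΔλ·cosφ2=-0.25264190, x=cosφ1·sinφ2-sinφ1·cosφ2·cosΔλ=-0.15264022; θ=atan2(y, x)=-121.1394° <0 so +360° → 238.8606° ≈ 238.9°
Leg 2: φ1=0.8531850, φ2=0.5943213, Δφ=-0.2588637, Δλ=-2.1039508 rad; a=sin²(Δφ/2)+cosφ1·cosφ2·sin²(Δλ/2)=0.4275296542; c=2·atan2(√a, √(1-a))=1.425343296; dist=6371·c=9080.862 ≈ 9080.9 km; running total=10989.9 km
Leg 2 bearing: y=sinΔλ·cosφ2=-0.71353567, x=cosφ1·sinφ2-sinφ1·cosφ2·cosΔλ=0.68546265; θ=atan2(y, x)=-46.1496° <0 so +360° → 313.8504° ≈ 313.9°
Leg 3: φ1=0.5943213, φ2=-0.5913909, Δφ=-1.1857121, Δλ=4.7025575 rad; a=sin²(Δφ/2)+cosφ1·cosφ2·sin²(Δλ/2)=0.6594706897; c=2·atan2(√a, √(1-a))=1.895408650; dist=6371·c=12075.649 ≈ 12075.6 km; running total=23065.5 km
Leg 3 bearing: y=sinΔλ·cosφ2=-0.83012594, x=cosφ1·sinφ2-sinφ1·cosφ2·cosΔλ=-0.45734814; θ=atan2(y, x)=-118.8521° <0 so +360° → 241.1479° ≈ 241.1°
Leg 4: φ1=-0.5913909, φ2=0.2574116, Δφ=0.8488025, Δλ=-2.9432482 rad; a=sin²(Δφ/2)+cosφ1·cosφ2·sin²(Δλ/2)=0.9645027808; c=2·atan2(√a, √(1-a))=2.762512849; dist=6371·c=17599.969 ≈ 17600.0 km; running total=40665.5 km
Leg 4 bearing: y=sinΔλ·cosφ2=-0.19055426, x=cosφ1·sinφ2-sinφ1·cosφ2·cosΔλ=-0.31723452; θ=atan2(y, x)=-149.0079° <0 so +360° → 210.9921° ≈ 211.0°
Leg 5: φ1=0.2574116, φ2=1.1187997, Δφ=0.8613881, Δλ=-0.0794823 rad; a=sin²(Δφ/2)+cosφ1·cosφ2·sin²(Δλ/2)=0.1749742692; c=2·atan2(√a, √(1-a))=0.863144169; dist=6371·c=5499.092 ≈ 5499.1 km; running total=46164.6 km
Leg 5 bearing: y=sinΔλ·cosφ2=-0.03467835, x=cosφ1·sinφ2-sinφ1·cosφ2·cosΔλ=0.75909848; θ=atan2(y, x)=-2.6157° <0 so +360° → 357.3843° ≈ 357.4°
Leg 6: φ1=1.1187997, φ2=0.6231977, Δφ=-0.4956019, Δλ=2.8208640 rad; a=sin²(Δφ/2)+cosφ1·cosφ2·sin²(Δλ/2)=0.4057742656; c=2·atan2(√a, √(1-a))=1.381211203; dist=6371·c=8799.697 ≈ 8799.7 km; running total=54964.3 km
Leg 6 bearing: y=sinΔλ·cosφ2=0.25599477, x=cosφ1·sinφ2-sinφ1·cosφ2·cosΔλ=0.94813117; θ=atan2(y, x)=15.1095° ≈ 15.1°

Leg 1: dist=1909.0 km, bearing=238.9°
Leg 2: dist=9080.9 km, bearing=313.9°
Leg 3: dist=12075.6 km, bearing=241.1°
Leg 4: dist=17600.0 km, bearing=211.0°
Leg 5: dist=5499.1 km, bearing=357.4°
Leg 6: dist=8799.7 km, bearing=15.1°
Total: 54964.3 km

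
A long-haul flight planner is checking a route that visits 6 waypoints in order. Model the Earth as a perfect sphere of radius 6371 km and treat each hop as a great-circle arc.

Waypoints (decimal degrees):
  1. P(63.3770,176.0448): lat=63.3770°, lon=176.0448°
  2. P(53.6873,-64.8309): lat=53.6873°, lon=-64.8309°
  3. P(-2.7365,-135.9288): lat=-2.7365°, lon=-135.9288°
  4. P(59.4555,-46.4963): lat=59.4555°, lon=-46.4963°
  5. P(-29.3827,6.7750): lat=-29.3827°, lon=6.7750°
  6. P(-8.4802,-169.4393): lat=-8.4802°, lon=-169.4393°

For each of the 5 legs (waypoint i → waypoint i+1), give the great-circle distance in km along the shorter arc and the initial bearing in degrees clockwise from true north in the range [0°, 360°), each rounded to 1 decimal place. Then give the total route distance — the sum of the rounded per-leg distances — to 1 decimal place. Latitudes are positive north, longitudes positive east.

Leg 1: dist=5977.6 km, bearing=39.9°
Leg 2: dist=9028.0 km, bearing=253.0°
Leg 3: dist=10237.5 km, bearing=30.6°
Leg 4: dist=11016.7 km, bearing=135.0°
Leg 5: dist=15785.4 km, bearing=186.1°
Total: 52045.2 km

Leg 1: φ1=1.1061373, φ2=0.9370202, Δφ=-0.1691172, Δλ=-4.2040741 rad; a=sin²(Δφ/2)+cosφ1·cosφ2·sin²(Δλ/2)=0.2043980412; c=2·atan2(√a, √(1-a))=0.938245574; dist=6371·c=5977.563 ≈ 5977.6 km; running total=5977.6 km
Leg 1 bearing: y=sinΔλ·cosφ2=0.51731856, x=cosφ1·sinφ2-sinφ1·cosφ2·cosΔλ=0.61875637; θ=atan2(y, x)=39.8977° ≈ 39.9°
Leg 2: φ1=0.9370202, φ2=-0.0477609, Δφ=-0.9847811, Δλ=-1.2408924 rad; a=sin²(Δφ/2)+cosφ1·cosφ2·sin²(Δλ/2)=0.4234239897; c=2·atan2(√a, √(1-a))=1.417039187; dist=6371·c=9027.957 ≈ 9028.0 km; running total=15005.6 km
Leg 2 bearing: y=sinΔλ·cosφ2=-0.94499464, x=cosφ1·sinφ2-sinφ1·cosφ2·cosΔλ=-0.28901485; θ=atan2(y, x)=-107.0056° <0 so +360° → 252.9944° ≈ 253.0°
Leg 3: φ1=-0.0477609, φ2=1.0376942, Δφ=1.0854552, Δλ=1.5608916 rad; a=sin²(Δφ/2)+cosφ1·cosφ2·sin²(Δλ/2)=0.5180449484; c=2·atan2(√a, √(1-a))=1.606894063; dist=6371·c=10237.522 ≈ 10237.5 km; running total=25243.1 km
Leg 3 bearing: y=sinΔλ·cosφ2=0.50818248, x=cosφ1·sinφ2-sinφ1·cosφ2·cosΔλ=0.86049293; θ=atan2(y, x)=30.5649° ≈ 30.6°
Leg 4: φ1=1.0376942, φ2=-0.5128249, Δφ=-1.5505191, Δλ=0.9297596 rad; a=sin²(Δφ/2)+cosφ1·cosφ2·sin²(Δλ/2)=0.5788655255; c=2·atan2(√a, √(1-a))=1.729188844; dist=6371·c=11016.662 ≈ 11016.7 km; running total=36259.8 km
Leg 4 bearing: y=sinΔλ·cosφ2=0.69837589, x=cosφ1·sinφ2-sinφ1·cosφ2·cosΔλ=-0.69813468; θ=atan2(y, x)=134.9901° ≈ 135.0°
Leg 5: φ1=-0.5128249, φ2=-0.1480074, Δφ=0.3648174, Δλ=-3.0755197 rad; a=sin²(Δφ/2)+cosφ1·cosφ2·sin²(Δλ/2)=0.8938005680; c=2·atan2(√a, √(1-a))=2.477702492; dist=6371·c=15785.443 ≈ 15785.4 km; running total=52045.2 km
Leg 5 bearing: y=sinΔλ·cosφ2=-0.06530301, x=cosφ1·sinφ2-sinφ1·cosφ2·cosΔλ=-0.61271524; θ=atan2(y, x)=-173.9164° <0 so +360° → 186.0836° ≈ 186.1°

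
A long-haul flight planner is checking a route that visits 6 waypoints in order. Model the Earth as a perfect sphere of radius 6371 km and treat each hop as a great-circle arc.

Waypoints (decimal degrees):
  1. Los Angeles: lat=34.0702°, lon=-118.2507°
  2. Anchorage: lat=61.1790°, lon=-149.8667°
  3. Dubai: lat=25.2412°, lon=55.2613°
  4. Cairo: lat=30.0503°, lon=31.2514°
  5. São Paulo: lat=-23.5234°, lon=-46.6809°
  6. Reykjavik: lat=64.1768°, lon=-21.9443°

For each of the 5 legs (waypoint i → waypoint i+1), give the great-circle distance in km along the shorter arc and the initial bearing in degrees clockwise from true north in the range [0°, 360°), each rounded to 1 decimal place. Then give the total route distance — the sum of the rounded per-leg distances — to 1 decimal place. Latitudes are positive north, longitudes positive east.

Leg 1: dist=3759.6 km, bearing=333.0°
Leg 2: dist=10142.4 km, bearing=337.4°
Leg 3: dist=2419.8 km, bearing=288.2°
Leg 4: dist=10223.8 km, bearing=243.8°
Leg 5: dist=9985.4 km, bearing=10.5°
Total: 36531.0 km

Leg 1: φ1=0.5946372, φ2=1.0677750, Δφ=0.4731378, Δλ=-0.5518033 rad; a=sin²(Δφ/2)+cosφ1·cosφ2·sin²(Δλ/2)=0.0845625691; c=2·atan2(√a, √(1-a))=0.590118289; dist=6371·c=3759.644 ≈ 3759.6 km; running total=3759.6 km
Leg 1 bearing: y=sinΔλ·cosφ2=-0.25271506, x=cosφ1·sinφ2-sinφ1·cosφ2·cosΔλ=0.49576412; θ=atan2(y, x)=-27.0101° <0 so +360° → 332.9899° ≈ 333.0°
Leg 2: φ1=1.0677750, φ2=0.4405420, Δφ=-0.6272329, Δλ=3.5801590 rad; a=sin²(Δφ/2)+cosφ1·cosφ2·sin²(Δλ/2)=0.5105859033; c=2·atan2(√a, √(1-a))=1.591969715; dist=6371·c=10142.439 ≈ 10142.4 km; running total=13902.0 km
Leg 2 bearing: y=sinΔλ·cosφ2=-0.38409738, x=cosφ1·sinφ2-sinφ1·cosφ2·cosΔλ=0.92304981; θ=atan2(y, x)=-22.5931° <0 so +360° → 337.4069° ≈ 337.4°
Leg 3: φ1=0.4405420, φ2=0.5244767, Δφ=0.0839346, Δλ=-0.4190518 rad; a=sin²(Δφ/2)+cosφ1·cosφ2·sin²(Δλ/2)=0.0356321214; c=2·atan2(√a, √(1-a))=0.379808210; dist=6371·c=2419.758 ≈ 2419.8 km; running total=16321.8 km
Leg 3 bearing: y=sinΔλ·cosφ2=-0.35220222, x=cosφ1·sinφ2-sinφ1·cosφ2·cosΔλ=0.11577344; θ=atan2(y, x)=-71.8036° <0 so +360° → 288.1964° ≈ 288.2°
Leg 4: φ1=0.5244767, φ2=-0.4105608, Δφ=-0.9350375, Δλ=-1.3601752 rad; a=sin²(Δφ/2)+cosφ1·cosφ2·sin²(Δλ/2)=0.5169690813; c=2·atan2(√a, √(1-a))=1.604741008; dist=6371·c=10223.805 ≈ 10223.8 km; running total=26545.6 km
Leg 4 bearing: y=sinΔλ·cosφ2=-0.89663487, x=cosφ1·sinφ2-sinφ1·cosφ2·cosΔλ=-0.44146814; θ=atan2(y, x)=-116.2138° <0 so +360° → 243.7862° ≈ 243.8°
Leg 5: φ1=-0.4105608, φ2=1.1200965, Δφ=1.5306572, Δλ=0.4317351 rad; a=sin²(Δφ/2)+cosφ1·cosφ2·sin²(Δλ/2)=0.4982599413; c=2·atan2(√a, √(1-a))=1.567316202; dist=6371·c=9985.372 ≈ 9985.4 km; running total=36531.0 km
Leg 5 bearing: y=sinΔλ·cosφ2=0.18227383, x=cosφ1·sinφ2-sinφ1·cosφ2·cosΔλ=0.98324165; θ=atan2(y, x)=10.5023° ≈ 10.5°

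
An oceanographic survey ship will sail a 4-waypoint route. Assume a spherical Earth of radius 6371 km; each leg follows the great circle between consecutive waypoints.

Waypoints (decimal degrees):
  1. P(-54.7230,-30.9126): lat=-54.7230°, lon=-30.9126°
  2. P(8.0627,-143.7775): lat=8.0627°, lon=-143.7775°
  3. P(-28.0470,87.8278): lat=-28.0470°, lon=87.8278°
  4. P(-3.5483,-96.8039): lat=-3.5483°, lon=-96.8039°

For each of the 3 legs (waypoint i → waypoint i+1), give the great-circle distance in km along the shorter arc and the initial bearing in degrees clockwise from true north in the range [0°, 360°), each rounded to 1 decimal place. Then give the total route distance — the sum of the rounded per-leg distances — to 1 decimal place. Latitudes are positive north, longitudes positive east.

Leg 1: dist=12195.3 km, bearing=255.7°
Leg 2: dist=14176.6 km, bearing=240.7°
Leg 3: dist=16467.0 km, bearing=171.2°
Total: 42838.9 km

Leg 1: φ1=-0.9550965, φ2=0.1407207, Δφ=1.0958172, Δλ=-1.9698641 rad; a=sin²(Δφ/2)+cosφ1·cosφ2·sin²(Δλ/2)=0.6683439303; c=2·atan2(√a, √(1-a))=1.914193498; dist=6371·c=12195.327 ≈ 12195.3 km; running total=12195.3 km
Leg 1 bearing: y=sinΔλ·cosφ2=-0.91231550, x=cosφ1·sinφ2-sinφ1·cosφ2·cosΔλ=-0.23307017; θ=atan2(y, x)=-104.3309° <0 so +360° → 255.6691° ≈ 255.7°
Leg 2: φ1=0.1407207, φ2=-0.4895125, Δφ=-0.6302332, Δλ=4.0422751 rad; a=sin²(Δφ/2)+cosφ1·cosφ2·sin²(Δλ/2)=0.8043337039; c=2·atan2(√a, √(1-a))=2.225176290; dist=6371·c=14176.598 ≈ 14176.6 km; running total=26371.9 km
Leg 2 bearing: y=sinΔλ·cosφ2=-0.69170892, x=cosφ1·sinφ2-sinφ1·cosφ2·cosΔλ=-0.38866793; θ=atan2(y, x)=-119.3314° <0 so +360° → 240.6686° ≈ 240.7°
Leg 3: φ1=-0.4895125, φ2=-0.0619295, Δφ=0.4275830, Δλ=-3.2224311 rad; a=sin²(Δφ/2)+cosφ1·cosφ2·sin²(Δλ/2)=0.9244466519; c=2·atan2(√a, √(1-a))=2.584684309; dist=6371·c=16467.024 ≈ 16467.0 km; running total=42838.9 km
Leg 3 bearing: y=sinΔλ·cosφ2=0.08059560, x=cosφ1·sinφ2-sinφ1·cosφ2·cosΔλ=-0.52238349; θ=atan2(y, x)=171.2293° ≈ 171.2°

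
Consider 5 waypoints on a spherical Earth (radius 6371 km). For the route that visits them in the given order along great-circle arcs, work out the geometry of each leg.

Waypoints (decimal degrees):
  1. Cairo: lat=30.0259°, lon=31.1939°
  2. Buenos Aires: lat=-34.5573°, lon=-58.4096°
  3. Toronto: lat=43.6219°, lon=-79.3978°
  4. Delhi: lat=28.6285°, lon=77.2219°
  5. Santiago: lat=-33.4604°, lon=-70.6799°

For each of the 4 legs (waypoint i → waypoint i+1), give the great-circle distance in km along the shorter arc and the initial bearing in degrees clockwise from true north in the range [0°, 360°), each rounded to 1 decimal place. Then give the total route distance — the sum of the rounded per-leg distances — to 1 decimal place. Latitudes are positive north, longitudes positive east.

Leg 1: φ1=0.5240508, φ2=-0.6031387, Δφ=-1.1271895, Δλ=-1.5638761 rad; a=sin²(Δφ/2)+cosφ1·cosφ2·sin²(Δλ/2)=0.6394513790; c=2·atan2(√a, √(1-a))=1.853447666; dist=6371·c=11808.315 ≈ 11808.3 km; running total=11808.3 km
Leg 1 bearing: y=sinΔλ·cosφ2=-0.82353961, x=cosφ1·sinφ2-sinφ1·cosφ2·cosΔλ=-0.49395927; θ=atan2(y, x)=-120.9553° <0 so +360° → 239.0447° ≈ 239.0°
Leg 2: φ1=-0.6031387, φ2=0.7613458, Δφ=1.3644844, Δλ=-0.3663132 rad; a=sin²(Δφ/2)+cosφ1·cosφ2·sin²(Δλ/2)=0.4173513636; c=2·atan2(√a, √(1-a))=1.404736904; dist=6371·c=8949.579 ≈ 8949.6 km; running total=20757.9 km
Leg 2 bearing: y=sinΔλ·cosφ2=-0.25928631, x=cosφ1·sinφ2-sinφ1·cosφ2·cosΔλ=0.95155001; θ=atan2(y, x)=-15.2424° <0 so +360° → 344.7576° ≈ 344.8°
Leg 3: φ1=0.7613458, φ2=0.4996616, Δφ=-0.2616842, Δλ=2.7335294 rad; a=sin²(Δφ/2)+cosφ1·cosφ2·sin²(Δλ/2)=0.6263425620; c=2·atan2(√a, √(1-a))=1.826250763; dist=6371·c=11635.044 ≈ 11635.0 km; running total=32392.9 km
Leg 3 bearing: y=sinΔλ·cosφ2=0.34831748, x=cosφ1·sinφ2-sinφ1·cosφ2·cosΔλ=0.90267666; θ=atan2(y, x)=21.1002° ≈ 21.1°
Leg 4: φ1=0.4996616, φ2=-0.5839941, Δφ=-1.0836557, Δλ=-2.5813734 rad; a=sin²(Δφ/2)+cosφ1·cosφ2·sin²(Δλ/2)=0.9422548824; c=2·atan2(√a, √(1-a))=2.656238458; dist=6371·c=16922.895 ≈ 16922.9 km; running total=49315.8 km
Leg 4 bearing: y=sinΔλ·cosφ2=-0.44330615, x=cosφ1·sinφ2-sinφ1·cosφ2·cosΔλ=-0.14533457; θ=atan2(y, x)=-108.1513° <0 so +360° → 251.8487° ≈ 251.8°

Leg 1: dist=11808.3 km, bearing=239.0°
Leg 2: dist=8949.6 km, bearing=344.8°
Leg 3: dist=11635.0 km, bearing=21.1°
Leg 4: dist=16922.9 km, bearing=251.8°
Total: 49315.8 km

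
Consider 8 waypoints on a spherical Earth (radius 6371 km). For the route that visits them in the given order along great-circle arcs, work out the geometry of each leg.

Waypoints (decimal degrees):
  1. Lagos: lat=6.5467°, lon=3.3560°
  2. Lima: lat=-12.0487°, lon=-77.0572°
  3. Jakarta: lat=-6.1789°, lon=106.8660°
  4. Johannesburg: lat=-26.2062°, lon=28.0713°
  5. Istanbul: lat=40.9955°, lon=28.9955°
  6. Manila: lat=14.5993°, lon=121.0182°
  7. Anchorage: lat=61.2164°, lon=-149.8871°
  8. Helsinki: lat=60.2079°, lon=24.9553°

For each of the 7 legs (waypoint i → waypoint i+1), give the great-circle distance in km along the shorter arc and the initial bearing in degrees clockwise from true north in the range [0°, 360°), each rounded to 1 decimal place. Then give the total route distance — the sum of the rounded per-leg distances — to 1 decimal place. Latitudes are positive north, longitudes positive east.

Leg 1: dist=9125.5 km, bearing=256.8°
Leg 2: dist=17942.4 km, bearing=192.3°
Leg 3: dist=8588.7 km, bearing=244.5°
Leg 4: dist=7473.1 km, bearing=0.8°
Leg 5: dist=9115.4 km, bearing=77.6°
Leg 6: dist=8540.3 km, bearing=29.6°
Leg 7: dist=6506.1 km, bearing=3.0°
Total: 67291.5 km

Leg 1: φ1=0.1142615, φ2=-0.2102895, Δφ=-0.3245510, Δλ=-1.4034751 rad; a=sin²(Δφ/2)+cosφ1·cosφ2·sin²(Δλ/2)=0.4309943541; c=2·atan2(√a, √(1-a))=1.432343117; dist=6371·c=9125.458 ≈ 9125.5 km; running total=9125.5 km
Leg 1 bearing: y=sinΔλ·cosφ2=-0.96431261, x=cosφ1·sinφ2-sinφ1·cosφ2·cosΔλ=-0.22595147; θ=atan2(y, x)=-103.1873° <0 so +360° → 256.8127° ≈ 256.8°
Leg 2: φ1=-0.2102895, φ2=-0.1078421, Δφ=0.1024473, Δλ=3.2100654 rad; a=sin²(Δφ/2)+cosφ1·cosφ2·sin²(Δλ/2)=0.9737715394; c=2·atan2(√a, √(1-a))=2.816255695; dist=6371·c=17942.365 ≈ 17942.4 km; running total=27067.9 km
Leg 2 bearing: y=sinΔλ·cosφ2=-0.06802179, x=cosφ1·sinφ2-sinφ1·cosφ2·cosΔλ=-0.31230618; θ=atan2(y, x)=-167.7126° <0 so +360° → 192.2874° ≈ 192.3°
Leg 3: φ1=-0.1078421, φ2=-0.4573845, Δφ=-0.3495423, Δλ=-1.3752269 rad; a=sin²(Δφ/2)+cosφ1·cosφ2·sin²(Δλ/2)=0.3895655879; c=2·atan2(√a, √(1-a))=1.348091122; dist=6371·c=8588.689 ≈ 8588.7 km; running total=35656.6 km
Leg 3 bearing: y=sinΔλ·cosφ2=-0.88010723, x=cosφ1·sinφ2-sinφ1·cosφ2·cosΔλ=-0.42027161; θ=atan2(y, x)=-115.5256° <0 so +360° → 244.4744° ≈ 244.5°
Leg 4: φ1=-0.4573845, φ2=0.7155065, Δφ=1.1728909, Δλ=0.0161303 rad; a=sin²(Δφ/2)+cosφ1·cosφ2·sin²(Δλ/2)=0.3062999305; c=2·atan2(√a, √(1-a))=1.172986487; dist=6371·c=7473.097 ≈ 7473.1 km; running total=43129.7 km
Leg 4 bearing: y=sinΔλ·cosφ2=0.01217402, x=cosφ1·sinφ2-sinφ1·cosφ2·cosΔλ=0.92183129; θ=atan2(y, x)=0.7566° ≈ 0.8°
Leg 5: φ1=0.7155065, φ2=0.2548059, Δφ=-0.4607006, Δλ=1.6060991 rad; a=sin²(Δφ/2)+cosφ1·cosφ2·sin²(Δλ/2)=0.4302149063; c=2·atan2(√a, √(1-a))=1.430768987; dist=6371·c=9115.429 ≈ 9115.4 km; running total=52245.1 km
Leg 5 bearing: y=sinΔλ·cosφ2=0.96710929, x=cosφ1·sinφ2-sinφ1·cosφ2·cosΔλ=0.21264944; θ=atan2(y, x)=77.5991° ≈ 77.6°
Leg 6: φ1=0.2548059, φ2=1.0684277, Δφ=0.8136219, Δλ=-4.7281894 rad; a=sin²(Δφ/2)+cosφ1·cosφ2·sin²(Δλ/2)=0.3858617657; c=2·atan2(√a, √(1-a))=1.340489285; dist=6371·c=8540.257 ≈ 8540.3 km; running total=60785.4 km
Leg 6 bearing: y=sinΔλ·cosφ2=0.48144272, x=cosφ1·sinφ2-sinφ1·cosφ2·cosΔλ=0.84622855; θ=atan2(y, x)=29.6367° ≈ 29.6°
Leg 7: φ1=1.0684277, φ2=1.0508261, Δφ=-0.0176016, Δλ=3.0515756 rad; a=sin²(Δφ/2)+cosφ1·cosφ2·sin²(Δλ/2)=0.2388298943; c=2·atan2(√a, √(1-a))=1.021203323; dist=6371·c=6506.086 ≈ 6506.1 km; running total=67291.5 km
Leg 7 bearing: y=sinΔλ·cosφ2=0.04466501, x=cosφ1·sinφ2-sinφ1·cosφ2·cosΔλ=0.85156664; θ=atan2(y, x)=3.0024° ≈ 3.0°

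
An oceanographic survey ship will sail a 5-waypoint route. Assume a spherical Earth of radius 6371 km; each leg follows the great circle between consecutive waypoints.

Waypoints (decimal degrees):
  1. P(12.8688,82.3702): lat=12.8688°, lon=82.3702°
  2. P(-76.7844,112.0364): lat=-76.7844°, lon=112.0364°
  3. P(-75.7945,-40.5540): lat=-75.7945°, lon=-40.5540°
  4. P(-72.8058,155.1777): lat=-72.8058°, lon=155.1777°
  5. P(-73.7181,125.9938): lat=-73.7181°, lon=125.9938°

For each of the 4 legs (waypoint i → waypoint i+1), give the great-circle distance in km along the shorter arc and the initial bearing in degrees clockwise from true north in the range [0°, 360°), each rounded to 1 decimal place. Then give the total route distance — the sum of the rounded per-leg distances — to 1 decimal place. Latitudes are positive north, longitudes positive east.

Leg 1: φ1=0.2246029, φ2=-1.3401406, Δφ=-1.5647435, Δλ=0.5177729 rad; a=sin²(Δφ/2)+cosφ1·cosφ2·sin²(Δλ/2)=0.5115803540; c=2·atan2(√a, √(1-a))=1.593959106; dist=6371·c=10155.113 ≈ 10155.1 km; running total=10155.1 km
Leg 1 bearing: y=sinΔλ·cosφ2=0.11315258, x=cosφ1·sinφ2-sinφ1·cosφ2·cosΔλ=-0.99330764; θ=atan2(y, x)=173.5012° ≈ 173.5°
Leg 2: φ1=-1.3401406, φ2=-1.3228636, Δφ=0.0172770, Δλ=-2.6632049 rad; a=sin²(Δφ/2)+cosφ1·cosφ2·sin²(Δλ/2)=0.0530279958; c=2·atan2(√a, √(1-a))=0.464726874; dist=6371·c=2960.775 ≈ 2960.8 km; running total=13115.9 km
Leg 2 bearing: y=sinΔλ·cosφ2=-0.11296973, x=cosφ1·sinφ2-sinφ1·cosφ2·cosΔλ=-0.43370722; θ=atan2(y, x)=-165.4003° <0 so +360° → 194.5997° ≈ 194.6°
Leg 3: φ1=-1.3228636, φ2=-1.2707009, Δφ=0.0521627, Δλ=3.4161626 rad; a=sin²(Δφ/2)+cosφ1·cosφ2·sin²(Δλ/2)=0.0718645724; c=2·atan2(√a, √(1-a))=0.542790098; dist=6371·c=3458.116 ≈ 3458.1 km; running total=16574.0 km
Leg 3 bearing: y=sinΔλ·cosφ2=-0.08015000, x=cosφ1·sinφ2-sinφ1·cosφ2·cosΔλ=-0.51027071; θ=atan2(y, x)=-171.0733° <0 so +360° → 188.9267° ≈ 188.9°
Leg 4: φ1=-1.2707009, φ2=-1.2866236, Δφ=-0.0159226, Δλ=-0.5093551 rad; a=sin²(Δφ/2)+cosφ1·cosφ2·sin²(Δλ/2)=0.0053237238; c=2·atan2(√a, √(1-a))=0.146057497; dist=6371·c=930.532 ≈ 930.5 km; running total=17504.5 km
Leg 4 bearing: y=sinΔλ·cosφ2=-0.13670926, x=cosφ1·sinφ2-sinφ1·cosφ2·cosΔλ=-0.04992099; θ=atan2(y, x)=-110.0603° <0 so +360° → 249.9397° ≈ 249.9°

Leg 1: dist=10155.1 km, bearing=173.5°
Leg 2: dist=2960.8 km, bearing=194.6°
Leg 3: dist=3458.1 km, bearing=188.9°
Leg 4: dist=930.5 km, bearing=249.9°
Total: 17504.5 km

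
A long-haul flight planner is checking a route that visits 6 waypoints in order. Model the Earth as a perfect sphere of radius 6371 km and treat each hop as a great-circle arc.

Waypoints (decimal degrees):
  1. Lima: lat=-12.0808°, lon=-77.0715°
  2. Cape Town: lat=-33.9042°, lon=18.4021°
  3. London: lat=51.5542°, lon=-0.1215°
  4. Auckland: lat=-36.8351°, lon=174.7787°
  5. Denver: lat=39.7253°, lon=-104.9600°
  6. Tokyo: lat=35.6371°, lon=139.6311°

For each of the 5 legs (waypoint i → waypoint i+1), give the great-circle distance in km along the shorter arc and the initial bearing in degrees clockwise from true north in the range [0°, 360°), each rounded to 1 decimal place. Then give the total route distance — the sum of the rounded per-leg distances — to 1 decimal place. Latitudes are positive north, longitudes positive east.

Leg 1: φ1=-0.2108497, φ2=-0.5917399, Δφ=-0.3808902, Δλ=1.6663287 rad; a=sin²(Δφ/2)+cosφ1·cosφ2·sin²(Δλ/2)=0.4803357721; c=2·atan2(√a, √(1-a))=1.531457725; dist=6371·c=9756.917 ≈ 9756.9 km; running total=9756.9 km
Leg 1 bearing: y=sinΔλ·cosφ2=0.82618694, x=cosφ1·sinφ2-sinφ1·cosφ2·cosΔλ=-0.56202172; θ=atan2(y, x)=124.2259° ≈ 124.2°
Leg 2: φ1=-0.5917399, φ2=0.8997905, Δφ=1.4915305, Δλ=-0.3232978 rad; a=sin²(Δφ/2)+cosφ1·cosφ2·sin²(Δλ/2)=0.4737762067; c=2·atan2(√a, √(1-a))=1.518324665; dist=6371·c=9673.246 ≈ 9673.2 km; running total=19430.1 km
Leg 2 bearing: y=sinΔλ·cosφ2=-0.19753465, x=cosφ1·sinφ2-sinφ1·cosφ2·cosΔλ=0.97889188; θ=atan2(y, x)=-11.4087° <0 so +360° → 348.5913° ≈ 348.6°
Leg 3: φ1=0.8997905, φ2=-0.6428938, Δφ=-1.5426843, Δλ=3.0525844 rad; a=sin²(Δφ/2)+cosφ1·cosφ2·sin²(Δλ/2)=0.9826065572; c=2·atan2(√a, √(1-a))=2.877053561; dist=6371·c=18329.708 ≈ 18329.7 km; running total=37759.8 km
Leg 3 bearing: y=sinΔλ·cosφ2=0.07114503, x=cosφ1·sinφ2-sinφ1·cosφ2·cosΔλ=0.25159894; θ=atan2(y, x)=15.7894° ≈ 15.8°
Leg 4: φ1=-0.6428938, φ2=0.6933373, Δφ=1.3362311, Δλ=-4.8823614 rad; a=sin²(Δφ/2)+cosφ1·cosφ2·sin²(Δλ/2)=0.6395131968; c=2·atan2(√a, √(1-a))=1.853576412; dist=6371·c=11809.135 ≈ 11809.1 km; running total=49568.9 km
Leg 4 bearing: y=sinΔλ·cosφ2=0.75803401, x=cosφ1·sinφ2-sinφ1·cosφ2·cosΔλ=0.58951566; θ=atan2(y, x)=52.1281° ≈ 52.1°
Leg 5: φ1=0.6933373, φ2=0.6219847, Δφ=-0.0713526, Δλ=4.2689200 rad; a=sin²(Δφ/2)+cosφ1·cosφ2·sin²(Δλ/2)=0.4479154411; c=2·atan2(√a, √(1-a))=1.466437890; dist=6371·c=9342.676 ≈ 9342.7 km; running total=58911.6 km
Leg 5 bearing: y=sinΔλ·cosφ2=-0.73410780, x=cosφ1·sinφ2-sinφ1·cosφ2·cosΔλ=0.67099518; θ=atan2(y, x)=-47.5718° <0 so +360° → 312.4282° ≈ 312.4°

Leg 1: dist=9756.9 km, bearing=124.2°
Leg 2: dist=9673.2 km, bearing=348.6°
Leg 3: dist=18329.7 km, bearing=15.8°
Leg 4: dist=11809.1 km, bearing=52.1°
Leg 5: dist=9342.7 km, bearing=312.4°
Total: 58911.6 km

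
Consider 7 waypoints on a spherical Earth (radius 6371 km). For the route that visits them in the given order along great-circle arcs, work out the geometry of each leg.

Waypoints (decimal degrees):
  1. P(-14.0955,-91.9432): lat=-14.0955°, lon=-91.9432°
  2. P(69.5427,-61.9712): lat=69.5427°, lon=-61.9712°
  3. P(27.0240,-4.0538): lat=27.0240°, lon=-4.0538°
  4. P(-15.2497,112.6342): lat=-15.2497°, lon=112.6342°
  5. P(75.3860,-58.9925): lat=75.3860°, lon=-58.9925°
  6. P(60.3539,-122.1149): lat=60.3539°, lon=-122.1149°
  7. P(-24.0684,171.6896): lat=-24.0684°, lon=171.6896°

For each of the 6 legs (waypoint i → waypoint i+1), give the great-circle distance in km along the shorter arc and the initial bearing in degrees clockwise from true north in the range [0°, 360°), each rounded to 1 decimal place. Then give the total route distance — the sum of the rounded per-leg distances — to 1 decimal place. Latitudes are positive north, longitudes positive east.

Leg 1: dist=9590.1 km, bearing=10.1°
Leg 2: dist=5978.6 km, bearing=110.7°
Leg 3: dist=13384.0 km, bearing=92.5°
Leg 4: dist=13309.2 km, bearing=357.6°
Leg 5: dist=2911.3 km, bearing=270.4°
Leg 6: dist=11109.8 km, bearing=238.0°
Total: 56283.0 km

Leg 1: φ1=-0.2460129, φ2=1.2137491, Δφ=1.4597620, Δλ=0.5231101 rad; a=sin²(Δφ/2)+cosφ1·cosφ2·sin²(Δλ/2)=0.4672631789; c=2·atan2(√a, √(1-a))=1.505275815; dist=6371·c=9590.112 ≈ 9590.1 km; running total=9590.1 km
Leg 1 bearing: y=sinΔλ·cosφ2=0.17460667, x=cosφ1·sinφ2-sinφ1·cosφ2·cosΔλ=0.98245901; θ=atan2(y, x)=10.0776° ≈ 10.1°
Leg 2: φ1=1.2137491, φ2=0.4716578, Δφ=-0.7420913, Δλ=1.0108493 rad; a=sin²(Δφ/2)+cosφ1·cosφ2·sin²(Δλ/2)=0.2044608284; c=2·atan2(√a, √(1-a))=0.938401264; dist=6371·c=5978.554 ≈ 5978.6 km; running total=15568.7 km
Leg 2 bearing: y=sinΔλ·cosφ2=0.75477372, x=cosφ1·sinφ2-sinφ1·cosφ2·cosΔλ=-0.28450487; θ=atan2(y, x)=110.6535° ≈ 110.7°
Leg 3: φ1=0.4716578, φ2=-0.2661575, Δφ=-0.7378153, Δλ=2.0365898 rad; a=sin²(Δφ/2)+cosφ1·cosφ2·sin²(Δλ/2)=0.7527578493; c=2·atan2(√a, √(1-a))=2.100775879; dist=6371·c=13384.043 ≈ 13384.0 km; running total=28952.7 km
Leg 3 bearing: y=sinΔλ·cosφ2=0.86200539, x=cosφ1·sinφ2-sinφ1·cosφ2·cosΔλ=-0.03742431; θ=atan2(y, x)=92.4860° ≈ 92.5°
Leg 4: φ1=-0.2661575, φ2=1.3157339, Δφ=1.5818914, Δλ=-2.9954510 rad; a=sin²(Δφ/2)+cosφ1·cosφ2·sin²(Δλ/2)=0.7476718051; c=2·atan2(√a, √(1-a))=2.089026661; dist=6371·c=13309.189 ≈ 13309.2 km; running total=42261.9 km
Leg 4 bearing: y=sinΔλ·cosφ2=-0.03674128, x=cosφ1·sinφ2-sinφ1·cosφ2·cosΔλ=0.86791980; θ=atan2(y, x)=-2.4240° <0 so +360° → 357.5760° ≈ 357.6°
Leg 5: φ1=1.3157339, φ2=1.0533743, Δφ=-0.2623596, Δλ=-1.1016937 rad; a=sin²(Δφ/2)+cosφ1·cosφ2·sin²(Δλ/2)=0.0512997355; c=2·atan2(√a, √(1-a))=0.456954171; dist=6371·c=2911.255 ≈ 2911.3 km; running total=45173.2 km
Leg 5 bearing: y=sinΔλ·cosφ2=-0.44120735, x=cosφ1·sinφ2-sinφ1·cosφ2·cosΔλ=0.00289253; θ=atan2(y, x)=-89.6244° <0 so +360° → 270.3756° ≈ 270.4°
Leg 6: φ1=1.0533743, φ2=-0.4200728, Δφ=-1.4734471, Δλ=5.1278559 rad; a=sin²(Δφ/2)+cosφ1·cosφ2·sin²(Δλ/2)=0.5860764519; c=2·atan2(√a, √(1-a))=1.743811114; dist=6371·c=11109.821 ≈ 11109.8 km; running total=56283.0 km
Leg 6 bearing: y=sinΔλ·cosφ2=-0.83538344, x=cosφ1·sinφ2-sinφ1·cosφ2·cosΔλ=-0.52201330; θ=atan2(y, x)=-122.0004° <0 so +360° → 237.9996° ≈ 238.0°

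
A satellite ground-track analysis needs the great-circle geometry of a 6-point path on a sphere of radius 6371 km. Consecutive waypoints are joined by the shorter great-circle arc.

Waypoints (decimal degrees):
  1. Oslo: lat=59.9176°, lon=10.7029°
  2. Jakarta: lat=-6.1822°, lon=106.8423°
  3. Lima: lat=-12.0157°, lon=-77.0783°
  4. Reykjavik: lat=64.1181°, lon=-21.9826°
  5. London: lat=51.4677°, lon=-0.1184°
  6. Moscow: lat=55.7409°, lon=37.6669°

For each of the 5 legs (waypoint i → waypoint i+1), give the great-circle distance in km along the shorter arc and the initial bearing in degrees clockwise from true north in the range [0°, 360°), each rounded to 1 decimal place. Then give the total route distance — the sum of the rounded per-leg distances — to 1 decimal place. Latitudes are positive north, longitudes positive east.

Leg 1: φ1=1.0457594, φ2=-0.1078997, Δφ=-1.1536591, Δλ=1.6779491 rad; a=sin²(Δφ/2)+cosφ1·cosφ2·sin²(Δλ/2)=0.5732402360; c=2·atan2(√a, √(1-a))=1.717805749; dist=6371·c=10944.140 ≈ 10944.1 km; running total=10944.1 km
Leg 1 bearing: y=sinΔλ·cosφ2=0.98848246, x=cosφ1·sinφ2-sinφ1·cosφ2·cosΔλ=0.03802502; θ=atan2(y, x)=87.7970° ≈ 87.8°
Leg 2: φ1=-0.1078997, φ2=-0.2097135, Δφ=-0.1018138, Δλ=-3.2100200 rad; a=sin²(Δφ/2)+cosφ1·cosφ2·sin²(Δλ/2)=0.9738539218; c=2·atan2(√a, √(1-a))=2.816771579; dist=6371·c=17945.652 ≈ 17945.7 km; running total=28889.8 km
Leg 2 bearing: y=sinΔλ·cosφ2=0.06687596, x=cosφ1·sinφ2-sinφ1·cosφ2·cosΔλ=-0.31205360; θ=atan2(y, x)=167.9040° ≈ 167.9°
Leg 3: φ1=-0.2097135, φ2=1.1190720, Δφ=1.3287855, Δλ=0.9616014 rad; a=sin²(Δφ/2)+cosφ1·cosφ2·sin²(Δλ/2)=0.4714961453; c=2·atan2(√a, √(1-a))=1.513757694; dist=6371·c=9644.150 ≈ 9644.2 km; running total=38534.0 km
Leg 3 bearing: y=sinΔλ·cosφ2=0.35799198, x=cosφ1·sinφ2-sinφ1·cosφ2·cosΔλ=0.93198276; θ=atan2(y, x)=21.0127° ≈ 21.0°
Leg 4: φ1=1.1190720, φ2=0.8982808, Δφ=-0.2207911, Δλ=0.3816023 rad; a=sin²(Δφ/2)+cosφ1·cosφ2·sin²(Δλ/2)=0.0219178743; c=2·atan2(√a, √(1-a))=0.297186164; dist=6371·c=1893.373 ≈ 1893.4 km; running total=40427.4 km
Leg 4 bearing: y=sinΔλ·cosφ2=0.23199368, x=cosφ1·sinφ2-sinφ1·cosφ2·cosΔλ=-0.17868648; θ=atan2(y, x)=127.6042° ≈ 127.6°
Leg 5: φ1=0.8982808, φ2=0.9728622, Δφ=0.0745814, Δλ=0.6594779 rad; a=sin²(Δφ/2)+cosφ1·cosφ2·sin²(Δλ/2)=0.0381570589; c=2·atan2(√a, √(1-a))=0.393204806; dist=6371·c=2505.108 ≈ 2505.1 km; running total=42932.5 km
Leg 5 bearing: y=sinΔλ·cosφ2=0.34491344, x=cosφ1·sinφ2-sinφ1·cosφ2·cosΔλ=0.16685057; θ=atan2(y, x)=64.1848° ≈ 64.2°

Leg 1: dist=10944.1 km, bearing=87.8°
Leg 2: dist=17945.7 km, bearing=167.9°
Leg 3: dist=9644.2 km, bearing=21.0°
Leg 4: dist=1893.4 km, bearing=127.6°
Leg 5: dist=2505.1 km, bearing=64.2°
Total: 42932.5 km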